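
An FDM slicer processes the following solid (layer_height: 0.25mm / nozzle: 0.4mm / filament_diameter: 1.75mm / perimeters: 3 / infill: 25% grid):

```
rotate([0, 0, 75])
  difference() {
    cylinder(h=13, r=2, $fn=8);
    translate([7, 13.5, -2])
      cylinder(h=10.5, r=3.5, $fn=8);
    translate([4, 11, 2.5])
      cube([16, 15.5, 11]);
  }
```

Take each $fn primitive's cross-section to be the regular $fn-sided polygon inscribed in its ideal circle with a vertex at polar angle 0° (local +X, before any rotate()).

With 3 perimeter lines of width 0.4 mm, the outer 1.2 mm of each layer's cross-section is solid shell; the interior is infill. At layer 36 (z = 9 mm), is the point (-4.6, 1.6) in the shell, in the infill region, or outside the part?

outside

At z = 9 mm: the cylinder: section is a regular 8-gon, circumradius r=2; the cylinder at (7, 13.5) does not reach this height (z outside [-2, 8.5]); the 16×15.5 cube at (4, 11) contributes its full rectangle; Subtracting the remaining from the first: starting from the r=2 cylinder, the 16×15.5 cube at (4, 11) misses the remaining region (no effect) — 1 connected region; (rotated 75° about Z; rotation is an isometry so areas/perimeters/island counts are preserved). Overall, the cross-section is a single solid region. Undo the 75° rotation: the query point maps to (0.355, 4.857) in the un-rotated model frame. The nearest boundary edge runs (-1.41, 1.41)→(0.00, 2.00); distance from the point to it = 2.88 mm. The point is not inside any of the regions above, so it lies outside the cross-section (2.88 mm from the nearest boundary).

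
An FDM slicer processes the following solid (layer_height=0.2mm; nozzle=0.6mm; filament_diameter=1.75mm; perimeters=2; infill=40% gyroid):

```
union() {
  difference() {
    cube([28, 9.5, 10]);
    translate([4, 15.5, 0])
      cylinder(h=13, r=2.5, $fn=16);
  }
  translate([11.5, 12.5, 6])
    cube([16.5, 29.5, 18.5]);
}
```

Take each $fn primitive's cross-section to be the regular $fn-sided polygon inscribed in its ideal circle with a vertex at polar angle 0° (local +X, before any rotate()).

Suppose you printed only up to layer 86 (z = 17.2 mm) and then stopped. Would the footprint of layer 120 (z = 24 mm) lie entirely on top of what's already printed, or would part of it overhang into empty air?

entirely on top

Compare the two slices. At z = 17.2: the cube is absent (z outside [0, 10]); the cylinder at (4, 15.5) is absent (z outside [0, 13]); Taking the first minus the rest: the first operand is absent here, so nothing remains; the 16.5×29.5 cube at (11.5, 12.5) contributes its full rectangle (area 486.75 mm²); Merging all regions: only the 16.5×29.5 cube at (11.5, 12.5) is present, so the union is just that shape — area = 486.75 mm². At z = 24: the cube is not intersected at this z (z outside [0, 10]); the cylinder at (4, 15.5) is absent (z outside [0, 13]); Taking the first minus the rest: the first operand is absent here, so nothing remains; the 16.5×29.5 cube at (11.5, 12.5) contributes its full rectangle (area 486.75 mm²); Taking the union: only the 16.5×29.5 cube at (11.5, 12.5) is present, so the union is just that shape — area = 486.75 mm². Checking containment: the cross-section at z = 24 is a subset of the cross-section at z = 17.2.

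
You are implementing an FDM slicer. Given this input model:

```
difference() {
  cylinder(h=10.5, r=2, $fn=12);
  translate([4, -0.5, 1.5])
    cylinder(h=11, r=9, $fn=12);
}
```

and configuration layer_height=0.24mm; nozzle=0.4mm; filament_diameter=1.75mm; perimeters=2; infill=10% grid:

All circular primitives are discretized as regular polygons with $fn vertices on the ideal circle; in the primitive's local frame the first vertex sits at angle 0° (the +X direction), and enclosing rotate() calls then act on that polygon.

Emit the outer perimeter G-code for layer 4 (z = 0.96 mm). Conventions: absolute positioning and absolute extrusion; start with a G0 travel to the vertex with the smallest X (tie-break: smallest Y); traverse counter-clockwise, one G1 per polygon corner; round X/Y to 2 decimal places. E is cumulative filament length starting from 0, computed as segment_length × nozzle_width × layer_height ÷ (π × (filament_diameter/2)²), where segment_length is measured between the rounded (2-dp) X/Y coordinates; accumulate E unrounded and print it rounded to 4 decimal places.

At z = 0.96 mm: the r=2 cylinder contributes a regular 12-gon of circumradius 2; the cylinder at (4, -0.5) is not intersected at this z (z outside [1.5, 12.5]); After the difference (first − rest): none of the subtracted shapes is present at this height, so the r=2 cylinder is unchanged — 1 connected region. The outline is a single polygon with 12 vertices. Extrusion per mm of travel: 0.4 × 0.24 / (π × 0.875²) = 0.039912. Accumulating E over each segment gives final E = 0.4955.

G0 X-2.00 Y0.00 Z0.96
G1 X-1.73 Y-1.00 E0.0413
G1 X-1.00 Y-1.73 E0.0825
G1 X0.00 Y-2.00 E0.1239
G1 X1.00 Y-1.73 E0.1652
G1 X1.73 Y-1.00 E0.2064
G1 X2.00 Y0.00 E0.2478
G1 X1.73 Y1.00 E0.2891
G1 X1.00 Y1.73 E0.3303
G1 X0.00 Y2.00 E0.3717
G1 X-1.00 Y1.73 E0.4130
G1 X-1.73 Y1.00 E0.4542
G1 X-2.00 Y0.00 E0.4955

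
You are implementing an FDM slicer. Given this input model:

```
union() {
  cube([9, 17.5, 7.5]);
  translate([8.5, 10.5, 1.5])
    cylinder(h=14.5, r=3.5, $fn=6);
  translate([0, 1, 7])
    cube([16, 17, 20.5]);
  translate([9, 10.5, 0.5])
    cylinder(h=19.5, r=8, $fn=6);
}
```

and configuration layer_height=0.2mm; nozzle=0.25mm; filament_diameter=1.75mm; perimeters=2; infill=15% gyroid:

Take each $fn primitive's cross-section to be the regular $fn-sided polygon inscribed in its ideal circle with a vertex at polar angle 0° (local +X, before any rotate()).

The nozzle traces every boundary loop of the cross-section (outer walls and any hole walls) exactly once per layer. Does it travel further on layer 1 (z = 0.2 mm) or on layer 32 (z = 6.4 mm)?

layer 32 (z = 6.4 mm)

Layer 1 (z = 0.2): the cube is present — its section is the full 9×17.5 rectangle (perimeter 53.00 mm); the cylinder at (8.5, 10.5) is absent (z outside [1.5, 16]); the cube at (0, 1) is absent (z outside [7, 27.5]); the cylinder at (9, 10.5) is not intersected at this z (z outside [0.5, 20]); Taking the union: only the 9×17.5 cube is present, so the union is just that shape — boundary = 53.00 mm. So its perimeter = 53.00 mm. Layer 32 (z = 6.4): the cube (footprint 9×17.5) is included at this height (perimeter 53.00 mm); the r=3.5 cylinder at (8.5, 10.5) gives a regular 6-gon of circumradius 3.5 (constant along its height) (perimeter = 2·6·3.500·sin(180°/6) = 21.00 mm); the cube at (0, 1) is absent (z outside [7, 27.5]); the r=8 cylinder at (9, 10.5) gives a regular 6-gon of circumradius 8 (constant along its height) (perimeter = 2·6·8.000·sin(180°/6) = 48.00 mm); Merging all regions: the regions partially overlap (shared area 114.96 mm²), so the edge portions inside another operand are dropped and the merged outline is re-measured after clipping — boundary = 63.14 mm. So its perimeter = 63.14 mm. Layer 32 is larger (63.14 vs 53.00 mm).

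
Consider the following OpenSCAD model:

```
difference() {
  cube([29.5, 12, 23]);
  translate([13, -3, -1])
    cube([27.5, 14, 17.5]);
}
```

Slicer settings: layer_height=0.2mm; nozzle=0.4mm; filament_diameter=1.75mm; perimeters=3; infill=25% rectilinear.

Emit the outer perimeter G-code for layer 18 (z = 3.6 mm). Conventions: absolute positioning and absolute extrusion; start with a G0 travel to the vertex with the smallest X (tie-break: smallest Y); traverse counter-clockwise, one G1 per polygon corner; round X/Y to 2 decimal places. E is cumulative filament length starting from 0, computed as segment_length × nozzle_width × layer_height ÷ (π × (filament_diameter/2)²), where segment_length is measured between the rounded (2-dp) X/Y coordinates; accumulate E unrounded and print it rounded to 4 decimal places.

G0 X0.00 Y0.00 Z3.60
G1 X13.00 Y0.00 E0.4324
G1 X13.00 Y11.00 E0.7982
G1 X29.50 Y11.00 E1.3470
G1 X29.50 Y12.00 E1.3803
G1 X0.00 Y12.00 E2.3615
G1 X0.00 Y0.00 E2.7606

At z = 3.6 mm: the cube (footprint 29.5×12) is included at this height; the 27.5×14 cube at (13, -3) contributes its full rectangle; After the difference (first − rest): starting from the 29.5×12 cube, the 27.5×14 cube at (13, -3) partially overlaps it — only the 181.50 mm² overlap (of its 385.00 mm²) is removed, clipping the outline — 1 connected region. The outline is a single polygon with 6 vertices. Extrusion per mm of travel: 0.4 × 0.2 / (π × 0.875²) = 0.033260. Accumulating E over each segment gives final E = 2.7606.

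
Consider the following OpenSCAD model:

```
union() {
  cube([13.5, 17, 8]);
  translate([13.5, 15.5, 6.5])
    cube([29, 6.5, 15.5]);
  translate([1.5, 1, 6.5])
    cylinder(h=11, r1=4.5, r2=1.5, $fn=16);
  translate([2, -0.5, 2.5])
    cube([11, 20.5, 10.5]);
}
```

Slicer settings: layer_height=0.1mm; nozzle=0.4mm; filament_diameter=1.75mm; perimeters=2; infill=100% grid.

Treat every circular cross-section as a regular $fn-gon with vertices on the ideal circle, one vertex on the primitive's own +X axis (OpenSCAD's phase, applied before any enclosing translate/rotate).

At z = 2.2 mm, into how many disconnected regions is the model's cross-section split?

1

At z = 2.2 mm: the 13.5×17 cube contributes its full rectangle; the cube at (13.5, 15.5) is absent (z outside [6.5, 22]); the cone at (1.5, 1) does not reach this height (z outside [6.5, 17.5]); the cube at (2, -0.5) does not reach this height (z outside [2.5, 13]); Merging all regions: only the 13.5×17 cube is present, so the union is just that shape — 1 connected region. The result has 1 disconnected region.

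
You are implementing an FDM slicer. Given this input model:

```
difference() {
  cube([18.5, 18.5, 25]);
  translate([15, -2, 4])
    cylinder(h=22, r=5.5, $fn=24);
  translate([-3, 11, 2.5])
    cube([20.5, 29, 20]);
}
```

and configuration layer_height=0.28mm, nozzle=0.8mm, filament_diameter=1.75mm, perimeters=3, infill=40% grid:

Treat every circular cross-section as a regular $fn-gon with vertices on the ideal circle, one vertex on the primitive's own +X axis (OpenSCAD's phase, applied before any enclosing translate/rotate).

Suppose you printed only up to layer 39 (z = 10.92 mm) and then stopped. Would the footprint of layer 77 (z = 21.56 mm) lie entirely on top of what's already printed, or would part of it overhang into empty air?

entirely on top

Compare the two slices. At z = 10.92: the 18.5×18.5 cube contributes its full rectangle (area 342.25 mm²); the r=5.5 cylinder at (15, -2) gives a regular 24-gon of circumradius 5.5 (constant along its height) (area = (24/2)·5.500²·sin(360°/24) = 93.95 mm²); the cube at (-3, 11) is present — its section is the full 20.5×29 rectangle (area 594.50 mm²); Subtracting the remaining from the first: starting from the 18.5×18.5 cube (342.25 mm²), the r=5.5 cylinder at (15, -2) partially overlaps it — only the 23.53 mm² overlap (of its 93.95 mm²) is removed, clipping the outline; the 20.5×29 cube at (-3, 11) partially overlaps it — only the 131.25 mm² overlap (of its 594.50 mm²) is removed, clipping the outline — area = 187.47 mm². At z = 21.56: the cube (footprint 18.5×18.5) is included at this height (area 342.25 mm²); the r=5.5 cylinder at (15, -2) gives a regular 24-gon of circumradius 5.5 (constant along its height) (area = (24/2)·5.500²·sin(360°/24) = 93.95 mm²); the 20.5×29 cube at (-3, 11) contributes its full rectangle (area 594.50 mm²); Taking the first minus the rest: starting from the 18.5×18.5 cube (342.25 mm²), the r=5.5 cylinder at (15, -2) partially overlaps it — only the 23.53 mm² overlap (of its 93.95 mm²) is removed, clipping the outline; the 20.5×29 cube at (-3, 11) partially overlaps it — only the 131.25 mm² overlap (of its 594.50 mm²) is removed, clipping the outline — area = 187.47 mm². Checking containment: the cross-section at z = 21.56 is a subset of the cross-section at z = 10.92.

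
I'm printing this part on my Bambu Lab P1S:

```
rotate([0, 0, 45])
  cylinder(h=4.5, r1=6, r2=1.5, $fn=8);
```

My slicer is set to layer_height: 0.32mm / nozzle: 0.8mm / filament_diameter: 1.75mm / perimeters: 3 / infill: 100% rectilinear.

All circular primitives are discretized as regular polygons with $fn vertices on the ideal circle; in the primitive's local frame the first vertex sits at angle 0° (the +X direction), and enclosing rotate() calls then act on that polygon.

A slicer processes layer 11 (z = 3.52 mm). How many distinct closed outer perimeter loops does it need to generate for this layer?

At z = 3.52 mm: the cone contributes a regular 8-gon of circumradius 2.480 (interpolated between r1=6 and r2=1.5 at t=0.782); (rotated 45° about Z; rotation is an isometry so areas/perimeters/island counts are preserved). The result has 1 disconnected region.

1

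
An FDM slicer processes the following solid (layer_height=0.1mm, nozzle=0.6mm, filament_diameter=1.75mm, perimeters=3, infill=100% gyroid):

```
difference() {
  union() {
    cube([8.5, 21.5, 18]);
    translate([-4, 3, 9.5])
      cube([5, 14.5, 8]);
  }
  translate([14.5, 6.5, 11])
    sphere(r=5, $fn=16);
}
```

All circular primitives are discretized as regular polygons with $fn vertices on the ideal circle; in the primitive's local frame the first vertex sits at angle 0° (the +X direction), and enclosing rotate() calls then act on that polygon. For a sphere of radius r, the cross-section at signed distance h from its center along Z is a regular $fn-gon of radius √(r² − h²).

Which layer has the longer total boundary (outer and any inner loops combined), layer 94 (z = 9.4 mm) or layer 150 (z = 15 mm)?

Layer 94 (z = 9.4): the 8.5×21.5 cube contributes its full rectangle (perimeter 60.00 mm); the cube at (-4, 3) does not reach this height (z outside [9.5, 17.5]); Merging all regions: only the 8.5×21.5 cube is present, so the union is just that shape — boundary = 60.00 mm; the sphere at (14.5, 6.5): section is a regular 16-gon, circumradius = √(r²−h²) = √(5²−1.6²) = 4.737 (perimeter = 2·16·4.737·sin(180°/16) = 29.57 mm); Subtracting the remaining from the first: starting from the result so far, the r=5 sphere at (14.5, 6.5) misses the remaining region (no effect) — boundary = 60.00 mm. So its perimeter = 60.00 mm. Layer 150 (z = 15): the 8.5×21.5 cube contributes its full rectangle (perimeter 60.00 mm); the 5×14.5 cube at (-4, 3) contributes its full rectangle (perimeter 39.00 mm); Taking the union: the regions partially overlap (shared area 14.50 mm²), so the edge portions inside another operand are dropped and the merged outline is re-measured after clipping — boundary = 68.00 mm; the sphere at (14.5, 6.5): section is a regular 16-gon, circumradius = √(r²−h²) = √(5²−4²) = 3.000 (perimeter = 2·16·3.000·sin(180°/16) = 18.73 mm); Subtracting the remaining from the first: starting from the result so far, the r=5 sphere at (14.5, 6.5) misses the remaining region (no effect) — boundary = 68.00 mm. So its perimeter = 68.00 mm. Layer 150 is larger (68.00 vs 60.00 mm).

layer 150 (z = 15 mm)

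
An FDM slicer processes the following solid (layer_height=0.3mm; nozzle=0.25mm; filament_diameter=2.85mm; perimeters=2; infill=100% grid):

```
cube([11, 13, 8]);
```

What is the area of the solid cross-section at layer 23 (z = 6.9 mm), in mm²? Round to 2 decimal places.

At z = 6.9 mm: the cube is present — its section is the full 11×13 rectangle (area 143.00 mm²). Overall, the cross-section is a single solid region. Net area = 143.00 mm².

143.00 mm²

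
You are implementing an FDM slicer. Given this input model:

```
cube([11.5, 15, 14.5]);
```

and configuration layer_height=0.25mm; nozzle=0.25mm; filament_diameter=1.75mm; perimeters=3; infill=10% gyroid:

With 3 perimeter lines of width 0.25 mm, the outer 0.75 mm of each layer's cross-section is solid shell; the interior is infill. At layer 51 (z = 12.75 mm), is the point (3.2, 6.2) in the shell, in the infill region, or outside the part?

At z = 12.75 mm: the cube (footprint 11.5×15) is included at this height. Overall, the cross-section is a single solid region. The nearest boundary edge runs (0.00, 15.00)→(0.00, 0.00); distance from the point to it = 3.20 mm. The point is inside the cross-section and 3.20 mm from the nearest boundary — more than the 0.75 mm shell width (3 × 0.25), so it's in the infill interior.

infill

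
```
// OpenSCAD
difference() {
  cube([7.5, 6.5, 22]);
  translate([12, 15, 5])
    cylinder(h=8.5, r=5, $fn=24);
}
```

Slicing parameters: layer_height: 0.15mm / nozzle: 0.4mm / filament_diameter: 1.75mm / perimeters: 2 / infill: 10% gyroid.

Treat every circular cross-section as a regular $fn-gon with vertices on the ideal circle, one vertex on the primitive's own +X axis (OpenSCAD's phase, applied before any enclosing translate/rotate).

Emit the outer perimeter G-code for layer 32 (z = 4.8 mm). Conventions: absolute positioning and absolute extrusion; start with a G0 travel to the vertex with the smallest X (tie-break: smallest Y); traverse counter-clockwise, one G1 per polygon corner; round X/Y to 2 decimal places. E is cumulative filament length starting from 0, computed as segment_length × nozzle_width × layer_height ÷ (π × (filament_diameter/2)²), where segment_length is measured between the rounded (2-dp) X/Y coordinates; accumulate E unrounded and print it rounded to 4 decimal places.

G0 X0.00 Y0.00 Z4.80
G1 X7.50 Y0.00 E0.1871
G1 X7.50 Y6.50 E0.3492
G1 X0.00 Y6.50 E0.5363
G1 X0.00 Y0.00 E0.6985

At z = 4.8 mm: the 7.5×6.5 cube contributes its full rectangle; the cylinder at (12, 15) does not reach this height (z outside [5, 13.5]); After the difference (first − rest): none of the subtracted shapes is present at this height, so the 7.5×6.5 cube is unchanged — 1 connected region. The outline is a single polygon with 4 vertices. Extrusion per mm of travel: 0.4 × 0.15 / (π × 0.875²) = 0.024945. Accumulating E over each segment gives final E = 0.6985.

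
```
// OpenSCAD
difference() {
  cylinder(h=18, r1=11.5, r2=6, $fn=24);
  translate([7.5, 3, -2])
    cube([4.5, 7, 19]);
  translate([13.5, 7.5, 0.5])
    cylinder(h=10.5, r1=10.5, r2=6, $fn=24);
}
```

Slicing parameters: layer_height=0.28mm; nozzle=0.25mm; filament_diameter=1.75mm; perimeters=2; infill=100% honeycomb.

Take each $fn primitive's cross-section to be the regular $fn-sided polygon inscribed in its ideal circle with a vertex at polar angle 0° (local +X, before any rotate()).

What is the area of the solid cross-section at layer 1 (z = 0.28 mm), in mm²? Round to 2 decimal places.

393.06 mm²

At z = 0.28 mm: the cone: at t=0.016 of its height the radius interpolates to r₁+(r₂−r₁)t = 11.414, giving a regular 24-gon of that circumradius (area = (24/2)·11.414²·sin(360°/24) = 404.66 mm²); the cube at (7.5, 3) is present — its section is the full 4.5×7 rectangle (area 31.50 mm²); the cone at (13.5, 7.5) is not intersected at this z (z outside [0.5, 11]); Taking the first minus the rest: starting from the cone (404.66 mm²), the 4.5×7 cube at (7.5, 3) partially overlaps it — only the 11.59 mm² overlap (of its 31.50 mm²) is removed, clipping the outline — area = 393.06 mm². Overall, the cross-section is a single solid region. Net area = 393.06 mm².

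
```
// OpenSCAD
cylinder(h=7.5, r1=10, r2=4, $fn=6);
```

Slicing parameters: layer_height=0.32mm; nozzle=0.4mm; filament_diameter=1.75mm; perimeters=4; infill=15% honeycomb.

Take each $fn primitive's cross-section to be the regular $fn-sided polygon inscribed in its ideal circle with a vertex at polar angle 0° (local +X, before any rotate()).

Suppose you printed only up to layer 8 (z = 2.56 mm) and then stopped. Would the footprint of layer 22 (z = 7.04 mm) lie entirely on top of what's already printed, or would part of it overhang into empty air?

Compare the two slices. At z = 2.56: the cone (r1=10→r2=4) has section circumradius 7.952 here — a regular 6-gon (area = (6/2)·7.952²·sin(360°/6) = 164.29 mm²). At z = 7.04: the cone contributes a regular 6-gon of circumradius 4.368 (interpolated between r1=10 and r2=4 at t=0.939) (area = (6/2)·4.368²·sin(360°/6) = 49.57 mm²). Checking containment: the cross-section at z = 7.04 is a subset of the cross-section at z = 2.56.

entirely on top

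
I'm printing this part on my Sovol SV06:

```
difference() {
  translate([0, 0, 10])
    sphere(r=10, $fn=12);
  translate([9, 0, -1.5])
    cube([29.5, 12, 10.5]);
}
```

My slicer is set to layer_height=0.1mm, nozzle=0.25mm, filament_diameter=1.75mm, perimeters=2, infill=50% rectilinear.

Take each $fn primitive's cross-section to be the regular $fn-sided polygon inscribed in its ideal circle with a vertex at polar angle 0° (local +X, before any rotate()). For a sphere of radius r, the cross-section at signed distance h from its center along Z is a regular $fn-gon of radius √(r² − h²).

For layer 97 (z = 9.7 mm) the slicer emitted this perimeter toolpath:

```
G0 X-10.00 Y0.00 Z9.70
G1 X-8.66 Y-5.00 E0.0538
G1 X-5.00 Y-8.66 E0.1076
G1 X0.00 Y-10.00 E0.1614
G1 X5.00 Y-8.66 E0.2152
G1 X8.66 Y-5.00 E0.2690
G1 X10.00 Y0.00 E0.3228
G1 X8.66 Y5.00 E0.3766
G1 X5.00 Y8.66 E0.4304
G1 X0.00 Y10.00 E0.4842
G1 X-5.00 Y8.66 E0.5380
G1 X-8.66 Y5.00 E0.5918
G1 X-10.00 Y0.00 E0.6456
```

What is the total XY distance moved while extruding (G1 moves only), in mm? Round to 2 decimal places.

62.12 mm

Sum the Euclidean lengths of each G1 segment: total = 62.12 mm.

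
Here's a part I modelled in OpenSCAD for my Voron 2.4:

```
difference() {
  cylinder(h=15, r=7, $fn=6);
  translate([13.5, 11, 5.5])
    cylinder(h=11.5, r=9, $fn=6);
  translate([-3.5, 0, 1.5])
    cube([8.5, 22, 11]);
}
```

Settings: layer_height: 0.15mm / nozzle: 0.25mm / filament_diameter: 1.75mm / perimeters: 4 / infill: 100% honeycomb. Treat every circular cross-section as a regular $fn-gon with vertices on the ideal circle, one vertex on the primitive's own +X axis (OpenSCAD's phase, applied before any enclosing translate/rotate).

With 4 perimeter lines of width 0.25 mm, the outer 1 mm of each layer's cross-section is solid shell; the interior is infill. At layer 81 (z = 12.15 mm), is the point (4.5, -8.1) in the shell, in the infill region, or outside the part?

outside

At z = 12.15 mm: the r=7 cylinder gives a regular 6-gon of circumradius 7 (constant along its height); the r=9 cylinder at (13.5, 11) contributes a regular 6-gon of circumradius 9; the cube at (-3.5, 0) (footprint 8.5×22) is included at this height; After the difference (first − rest): starting from the r=7 cylinder, the r=9 cylinder at (13.5, 11) misses the remaining region (no effect); the 8.5×22 cube at (-3.5, 0) partially overlaps it — only the 49.58 mm² overlap (of its 187.00 mm²) is removed, clipping the outline — 1 connected region. Overall, the cross-section is a single solid region. The nearest boundary edge runs (7.00, 0.00)→(3.50, -6.06); distance from the point to it = 2.27 mm. The point is not inside any of the regions above, so it lies outside the cross-section (2.27 mm from the nearest boundary).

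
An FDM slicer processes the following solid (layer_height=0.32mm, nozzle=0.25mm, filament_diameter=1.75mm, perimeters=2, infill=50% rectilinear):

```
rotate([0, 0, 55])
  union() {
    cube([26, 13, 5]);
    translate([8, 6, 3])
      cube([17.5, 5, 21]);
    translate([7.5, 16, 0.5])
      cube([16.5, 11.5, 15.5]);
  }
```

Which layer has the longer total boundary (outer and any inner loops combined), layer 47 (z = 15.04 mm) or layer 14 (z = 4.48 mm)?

layer 14 (z = 4.48 mm)

Layer 47 (z = 15.04): the cube is absent (z outside [0, 5]); the cube at (8, 6) is present — its section is the full 17.5×5 rectangle (perimeter 45.00 mm); the 16.5×11.5 cube at (7.5, 16) contributes its full rectangle (perimeter 56.00 mm); Merging all regions: the 2 present regions are separate (no shared area or edge), so areas and boundary lengths simply add and each stays a separate island — boundary = 101.00 mm; (whole slice rotated 55° about Z — lengths, areas and connectivity unchanged). So its perimeter = 101.00 mm. Layer 14 (z = 4.48): the 26×13 cube contributes its full rectangle (perimeter 78.00 mm); the 17.5×5 cube at (8, 6) contributes its full rectangle (perimeter 45.00 mm); the 16.5×11.5 cube at (7.5, 16) contributes its full rectangle (perimeter 56.00 mm); Combining (union): the regions partially overlap (shared area 87.50 mm²), so the edge portions inside another operand are dropped and the merged outline is re-measured after clipping — boundary = 134.00 mm; (whole slice rotated 55° about Z — lengths, areas and connectivity unchanged). So its perimeter = 134.00 mm. Layer 14 is larger (134.00 vs 101.00 mm).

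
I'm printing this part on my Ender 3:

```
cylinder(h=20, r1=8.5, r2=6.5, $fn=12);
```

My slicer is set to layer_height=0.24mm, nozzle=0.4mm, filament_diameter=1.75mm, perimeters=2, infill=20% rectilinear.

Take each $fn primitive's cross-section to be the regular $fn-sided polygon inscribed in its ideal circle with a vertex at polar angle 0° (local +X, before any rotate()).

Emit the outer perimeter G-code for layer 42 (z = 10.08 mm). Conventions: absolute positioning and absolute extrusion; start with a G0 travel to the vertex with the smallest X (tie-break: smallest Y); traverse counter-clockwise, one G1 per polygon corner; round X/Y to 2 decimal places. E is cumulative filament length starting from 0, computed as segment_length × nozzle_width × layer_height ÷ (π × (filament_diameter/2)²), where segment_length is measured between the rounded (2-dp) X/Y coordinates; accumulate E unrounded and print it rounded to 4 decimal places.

G0 X-7.49 Y0.00 Z10.08
G1 X-6.49 Y-3.75 E0.1549
G1 X-3.75 Y-6.49 E0.3096
G1 X0.00 Y-7.49 E0.4645
G1 X3.75 Y-6.49 E0.6194
G1 X6.49 Y-3.75 E0.7740
G1 X7.49 Y0.00 E0.9289
G1 X6.49 Y3.75 E1.0838
G1 X3.75 Y6.49 E1.2385
G1 X0.00 Y7.49 E1.3934
G1 X-3.75 Y6.49 E1.5483
G1 X-6.49 Y3.75 E1.7029
G1 X-7.49 Y0.00 E1.8578

At z = 10.08 mm: the cone: at t=0.504 of its height the radius interpolates to r₁+(r₂−r₁)t = 7.492, giving a regular 12-gon of that circumradius. The outline is a single polygon with 12 vertices. Extrusion per mm of travel: 0.4 × 0.24 / (π × 0.875²) = 0.039912. Accumulating E over each segment gives final E = 1.8578.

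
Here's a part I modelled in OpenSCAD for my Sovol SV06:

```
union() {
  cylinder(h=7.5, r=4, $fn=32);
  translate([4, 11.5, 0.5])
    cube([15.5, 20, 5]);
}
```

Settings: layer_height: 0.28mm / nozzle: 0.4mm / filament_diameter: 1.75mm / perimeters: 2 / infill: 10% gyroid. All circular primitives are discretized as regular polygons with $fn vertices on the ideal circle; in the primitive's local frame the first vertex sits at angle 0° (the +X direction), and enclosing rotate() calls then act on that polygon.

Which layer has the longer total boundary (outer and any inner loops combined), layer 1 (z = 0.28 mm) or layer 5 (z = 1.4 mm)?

Layer 1 (z = 0.28): the r=4 cylinder contributes a regular 32-gon of circumradius 4 (perimeter = 2·32·4.000·sin(180°/32) = 25.09 mm); the cube at (4, 11.5) is not intersected at this z (z outside [0.5, 5.5]); Taking the union: only the r=4 cylinder is present, so the union is just that shape — boundary = 25.09 mm. So its perimeter = 25.09 mm. Layer 5 (z = 1.4): the cylinder: section is a regular 32-gon, circumradius r=4 (perimeter = 2·32·4.000·sin(180°/32) = 25.09 mm); the cube at (4, 11.5) is present — its section is the full 15.5×20 rectangle (perimeter 71.00 mm); Taking the union: the 2 present regions are separate (no shared area or edge), so areas and boundary lengths simply add and each stays a separate island — boundary = 96.09 mm. So its perimeter = 96.09 mm. Layer 5 is larger (96.09 vs 25.09 mm).

layer 5 (z = 1.4 mm)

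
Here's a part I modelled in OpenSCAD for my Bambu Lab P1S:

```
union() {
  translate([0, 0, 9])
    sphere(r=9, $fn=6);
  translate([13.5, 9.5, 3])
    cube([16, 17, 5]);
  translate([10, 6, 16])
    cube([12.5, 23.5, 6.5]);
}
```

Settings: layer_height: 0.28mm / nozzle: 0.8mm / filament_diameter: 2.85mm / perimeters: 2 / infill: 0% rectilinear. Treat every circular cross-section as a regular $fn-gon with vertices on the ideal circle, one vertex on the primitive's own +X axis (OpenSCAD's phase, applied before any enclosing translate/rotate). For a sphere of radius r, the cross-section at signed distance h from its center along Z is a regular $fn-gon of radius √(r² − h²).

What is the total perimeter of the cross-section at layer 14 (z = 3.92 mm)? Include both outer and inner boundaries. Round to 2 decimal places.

110.58 mm

At z = 3.92 mm: the r=9 sphere contributes a regular 6-gon of circumradius √(9²−5.08²) = 7.429 (perimeter = 2·6·7.429·sin(180°/6) = 44.58 mm); the 16×17 cube at (13.5, 9.5) contributes its full rectangle (perimeter 66.00 mm); the cube at (10, 6) does not reach this height (z outside [16, 22.5]); Merging all regions: the 2 present regions are separate (no shared area or edge), so areas and boundary lengths simply add and each stays a separate island — boundary = 110.58 mm. Overall, the cross-section has 2 separate islands. Total boundary length (outer) = 110.58 mm.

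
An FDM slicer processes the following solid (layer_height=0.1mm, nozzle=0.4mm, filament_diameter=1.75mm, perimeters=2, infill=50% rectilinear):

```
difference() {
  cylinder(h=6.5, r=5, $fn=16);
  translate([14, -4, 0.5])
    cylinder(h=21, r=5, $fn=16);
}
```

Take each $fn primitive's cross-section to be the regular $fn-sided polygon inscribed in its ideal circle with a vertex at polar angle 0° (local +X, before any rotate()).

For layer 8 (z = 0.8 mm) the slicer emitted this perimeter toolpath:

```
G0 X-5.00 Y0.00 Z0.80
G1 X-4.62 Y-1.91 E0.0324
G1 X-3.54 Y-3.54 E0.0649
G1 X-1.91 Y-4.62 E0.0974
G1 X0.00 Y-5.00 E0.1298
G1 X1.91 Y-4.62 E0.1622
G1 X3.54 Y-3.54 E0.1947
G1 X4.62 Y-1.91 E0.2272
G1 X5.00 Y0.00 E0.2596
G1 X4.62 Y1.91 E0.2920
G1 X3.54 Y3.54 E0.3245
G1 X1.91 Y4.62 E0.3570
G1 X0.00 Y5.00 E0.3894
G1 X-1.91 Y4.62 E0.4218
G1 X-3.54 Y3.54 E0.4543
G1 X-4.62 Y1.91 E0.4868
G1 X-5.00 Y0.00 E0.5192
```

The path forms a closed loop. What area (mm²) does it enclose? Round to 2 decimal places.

76.57 mm²

Apply the shoelace formula to the sequence of (X, Y) vertices; enclosed area = 76.57 mm².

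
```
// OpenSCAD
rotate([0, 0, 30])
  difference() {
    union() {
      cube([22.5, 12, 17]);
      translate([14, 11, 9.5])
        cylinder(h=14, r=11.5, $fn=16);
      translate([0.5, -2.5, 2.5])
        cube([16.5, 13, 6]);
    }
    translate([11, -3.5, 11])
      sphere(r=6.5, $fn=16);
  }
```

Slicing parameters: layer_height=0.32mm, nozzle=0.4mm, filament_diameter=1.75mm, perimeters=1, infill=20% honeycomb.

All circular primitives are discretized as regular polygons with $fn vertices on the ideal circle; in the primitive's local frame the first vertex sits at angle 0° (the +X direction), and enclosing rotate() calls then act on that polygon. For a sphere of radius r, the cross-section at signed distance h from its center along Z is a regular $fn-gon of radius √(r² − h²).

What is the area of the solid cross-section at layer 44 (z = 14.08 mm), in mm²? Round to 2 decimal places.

At z = 14.08 mm: the cube is present — its section is the full 22.5×12 rectangle (area 270.00 mm²); the cylinder at (14, 11): section is a regular 16-gon, circumradius r=11.5 (area = (16/2)·11.500²·sin(360°/16) = 404.88 mm²); the cube at (0.5, -2.5) does not reach this height (z outside [2.5, 8.5]); Combining (union): the regions partially overlap — summed areas 674.88 mm² minus the doubly-counted overlap 206.43 mm² gives 468.45 mm² — area = 468.45 mm²; the r=6.5 sphere at (11, -3.5) slices to a regular 16-gon of circumradius 5.724 (√(r²−h²) with h=3.08 from center) (area = (16/2)·5.724²·sin(360°/16) = 100.30 mm²); Subtracting the remaining from the first: starting from that combined region (468.45 mm²), the r=6.5 sphere at (11, -3.5) partially overlaps it — only the 14.48 mm² overlap (of its 100.30 mm²) is removed, clipping the outline — area = 453.97 mm²; (whole slice rotated 30° about Z — lengths, areas and connectivity unchanged). Overall, the cross-section is a single solid region. Net area = 453.97 mm².

453.97 mm²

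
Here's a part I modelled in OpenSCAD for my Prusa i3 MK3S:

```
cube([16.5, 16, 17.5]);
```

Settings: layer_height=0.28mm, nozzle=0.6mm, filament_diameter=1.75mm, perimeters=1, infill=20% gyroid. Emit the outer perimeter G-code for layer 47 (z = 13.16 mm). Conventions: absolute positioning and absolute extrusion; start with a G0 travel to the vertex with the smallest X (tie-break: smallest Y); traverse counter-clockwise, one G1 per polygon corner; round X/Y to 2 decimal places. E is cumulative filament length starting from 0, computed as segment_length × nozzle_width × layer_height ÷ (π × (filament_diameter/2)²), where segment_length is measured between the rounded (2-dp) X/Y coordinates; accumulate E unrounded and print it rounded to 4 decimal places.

At z = 13.16 mm: the cube is present — its section is the full 16.5×16 rectangle. The outline is a single polygon with 4 vertices. Extrusion per mm of travel: 0.6 × 0.28 / (π × 0.875²) = 0.069846. Accumulating E over each segment gives final E = 4.5400.

G0 X0.00 Y0.00 Z13.16
G1 X16.50 Y0.00 E1.1525
G1 X16.50 Y16.00 E2.2700
G1 X0.00 Y16.00 E3.4225
G1 X0.00 Y0.00 E4.5400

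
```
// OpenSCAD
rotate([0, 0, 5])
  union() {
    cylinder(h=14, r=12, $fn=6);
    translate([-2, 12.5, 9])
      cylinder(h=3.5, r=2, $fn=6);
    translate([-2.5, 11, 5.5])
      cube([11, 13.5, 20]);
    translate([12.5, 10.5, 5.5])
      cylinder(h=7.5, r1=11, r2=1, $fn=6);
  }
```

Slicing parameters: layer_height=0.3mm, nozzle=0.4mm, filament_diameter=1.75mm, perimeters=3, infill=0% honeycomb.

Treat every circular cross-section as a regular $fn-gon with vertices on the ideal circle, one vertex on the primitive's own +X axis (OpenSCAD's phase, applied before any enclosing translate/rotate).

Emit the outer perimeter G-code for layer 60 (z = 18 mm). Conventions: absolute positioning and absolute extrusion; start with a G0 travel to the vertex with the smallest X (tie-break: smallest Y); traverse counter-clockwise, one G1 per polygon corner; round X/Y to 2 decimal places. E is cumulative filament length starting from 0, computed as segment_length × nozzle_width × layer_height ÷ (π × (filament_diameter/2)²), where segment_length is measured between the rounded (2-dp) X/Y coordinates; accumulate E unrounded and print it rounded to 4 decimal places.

At z = 18 mm: the cylinder is not intersected at this z (z outside [0, 14]); the cylinder at (-2, 12.5) is absent (z outside [9, 12.5]); the 11×13.5 cube at (-2.5, 11) contributes its full rectangle; the cone at (12.5, 10.5) is absent (z outside [5.5, 13]); Merging all regions: only the 11×13.5 cube at (-2.5, 11) is present, so the union is just that shape — 1 connected region; (whole slice rotated 5° about Z — lengths, areas and connectivity unchanged). The outline is a single polygon with 4 vertices. Extrusion per mm of travel: 0.4 × 0.3 / (π × 0.875²) = 0.049890. Accumulating E over each segment gives final E = 2.4450.

G0 X-4.63 Y24.19 Z18.00
G1 X-3.45 Y10.74 E0.6736
G1 X7.51 Y11.70 E1.2225
G1 X6.33 Y25.15 E1.8961
G1 X-4.63 Y24.19 E2.4450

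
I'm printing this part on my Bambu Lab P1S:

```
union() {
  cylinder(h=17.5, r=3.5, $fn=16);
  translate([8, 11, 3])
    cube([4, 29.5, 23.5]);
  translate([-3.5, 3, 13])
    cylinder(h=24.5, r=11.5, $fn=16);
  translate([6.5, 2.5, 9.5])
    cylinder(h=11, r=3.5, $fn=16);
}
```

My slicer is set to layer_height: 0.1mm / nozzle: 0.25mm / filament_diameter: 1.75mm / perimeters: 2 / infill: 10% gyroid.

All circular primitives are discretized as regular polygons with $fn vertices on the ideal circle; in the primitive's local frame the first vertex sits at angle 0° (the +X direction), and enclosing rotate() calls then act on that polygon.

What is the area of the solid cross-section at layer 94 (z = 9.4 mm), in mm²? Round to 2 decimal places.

155.50 mm²

At z = 9.4 mm: the cylinder: section is a regular 16-gon, circumradius r=3.5 (area = (16/2)·3.500²·sin(360°/16) = 37.50 mm²); the 4×29.5 cube at (8, 11) contributes its full rectangle (area 118.00 mm²); the cylinder at (-3.5, 3) is not intersected at this z (z outside [13, 37.5]); the cylinder at (6.5, 2.5) is not intersected at this z (z outside [9.5, 20.5]); Taking the union: the 2 present regions are separate (no shared area or edge), so areas and boundary lengths simply add and each stays a separate island — area = 155.50 mm². Overall, the cross-section has 2 separate islands. Net area = 155.50 mm².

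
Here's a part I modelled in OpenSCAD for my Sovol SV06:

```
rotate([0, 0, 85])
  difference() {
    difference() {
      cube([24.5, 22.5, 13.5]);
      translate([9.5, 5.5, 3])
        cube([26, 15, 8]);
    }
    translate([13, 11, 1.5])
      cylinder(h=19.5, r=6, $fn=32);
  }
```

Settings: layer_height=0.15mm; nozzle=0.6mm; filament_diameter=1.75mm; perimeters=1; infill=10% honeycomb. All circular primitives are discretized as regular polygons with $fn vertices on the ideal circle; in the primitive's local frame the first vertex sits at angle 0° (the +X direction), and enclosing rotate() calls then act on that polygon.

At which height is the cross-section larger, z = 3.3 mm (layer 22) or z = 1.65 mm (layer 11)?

Layer 22 (z = 3.3): the 24.5×22.5 cube contributes its full rectangle (area 551.25 mm²); the cube at (9.5, 5.5) (footprint 26×15) is included at this height (area 390.00 mm²); Taking the first minus the rest: starting from the 24.5×22.5 cube (551.25 mm²), the 26×15 cube at (9.5, 5.5) partially overlaps it — only the 225.00 mm² overlap (of its 390.00 mm²) is removed, clipping the outline — area = 326.25 mm²; the r=6 cylinder at (13, 11) gives a regular 32-gon of circumradius 6 (constant along its height) (area = (32/2)·6.000²·sin(360°/32) = 112.37 mm²); After the difference (first − rest): starting from that combined region (326.25 mm²), the r=6 cylinder at (13, 11) partially overlaps it — only the 18.37 mm² overlap (of its 112.37 mm²) is removed, clipping the outline — area = 307.88 mm²; (whole slice rotated 85° about Z — lengths, areas and connectivity unchanged). So its area = 307.88 mm². Layer 11 (z = 1.65): the 24.5×22.5 cube contributes its full rectangle (area 551.25 mm²); the cube at (9.5, 5.5) is not intersected at this z (z outside [3, 11]); Taking the first minus the rest: none of the subtracted shapes is present at this height, so the 24.5×22.5 cube is unchanged — area = 551.25 mm²; the r=6 cylinder at (13, 11) gives a regular 32-gon of circumradius 6 (constant along its height) (area = (32/2)·6.000²·sin(360°/32) = 112.37 mm²); Subtracting the remaining from the first: starting from that combined region (551.25 mm²), the r=6 cylinder at (13, 11) lies wholly inside it (removes its full 112.37 mm² and its 37.64 mm outline becomes a hole wall) — area = 438.88 mm²; (whole slice rotated 85° about Z — lengths, areas and connectivity unchanged). So its area = 438.88 mm². Layer 11 is larger (438.88 vs 307.88 mm²).

layer 11 (z = 1.65 mm)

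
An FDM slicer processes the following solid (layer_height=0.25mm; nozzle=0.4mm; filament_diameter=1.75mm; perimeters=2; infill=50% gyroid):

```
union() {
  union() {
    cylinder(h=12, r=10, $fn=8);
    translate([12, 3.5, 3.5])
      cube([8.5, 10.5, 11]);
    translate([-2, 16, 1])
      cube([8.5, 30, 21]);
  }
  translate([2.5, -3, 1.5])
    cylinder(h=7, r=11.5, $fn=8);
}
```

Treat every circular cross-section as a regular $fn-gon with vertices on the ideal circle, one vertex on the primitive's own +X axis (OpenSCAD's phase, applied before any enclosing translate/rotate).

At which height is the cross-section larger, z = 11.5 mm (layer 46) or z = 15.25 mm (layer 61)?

layer 46 (z = 11.5 mm)

Layer 46 (z = 11.5): the cylinder: section is a regular 8-gon, circumradius r=10 (area = (8/2)·10.000²·sin(360°/8) = 282.84 mm²); the cube at (12, 3.5) is present — its section is the full 8.5×10.5 rectangle (area 89.25 mm²); the cube at (-2, 16) is present — its section is the full 8.5×30 rectangle (area 255.00 mm²); Combining (union): the 3 present regions are separate (no shared area or edge), so areas and boundary lengths simply add and each stays a separate island — area = 627.09 mm²; the cylinder at (2.5, -3) does not reach this height (z outside [1.5, 8.5]); Taking the union: only that combined region is present, so the union is just that shape — area = 627.09 mm². So its area = 627.09 mm². Layer 61 (z = 15.25): the cylinder is absent (z outside [0, 12]); the cube at (12, 3.5) does not reach this height (z outside [3.5, 14.5]); the cube at (-2, 16) (footprint 8.5×30) is included at this height (area 255.00 mm²); Merging all regions: only the 8.5×30 cube at (-2, 16) is present, so the union is just that shape — area = 255.00 mm²; the cylinder at (2.5, -3) does not reach this height (z outside [1.5, 8.5]); Merging all regions: only the result so far is present, so the union is just that shape — area = 255.00 mm². So its area = 255.00 mm². Layer 46 is larger (627.09 vs 255.00 mm²).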